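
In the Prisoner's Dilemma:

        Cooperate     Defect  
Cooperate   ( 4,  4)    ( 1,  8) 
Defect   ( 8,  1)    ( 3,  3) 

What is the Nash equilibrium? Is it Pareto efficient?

(Defect, Defect) is NE; not Pareto efficient

Work:
Defect dominates Cooperate for both players:
If P2 cooperates: Defect (8) > Cooperate (4)
If P2 defects: Defect (3) > Cooperate (1)
NE: (Defect, Defect) with payoff (3, 3)
But (Cooperate, Cooperate) = (4, 4) Pareto dominates (3, 3)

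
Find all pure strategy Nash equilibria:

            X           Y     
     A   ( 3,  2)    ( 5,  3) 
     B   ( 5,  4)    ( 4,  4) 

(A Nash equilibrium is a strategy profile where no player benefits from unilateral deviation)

Nash equilibrium: (A, Y), (B, X)

Work:
Best responses:
  P1 vs X: payoffs [3, 5] → best response B (payoff 5)
  P1 vs Y: payoffs [5, 4] → best response A (payoff 5)
  P2 vs A: payoffs [2, 3] → best response Y (payoff 3)
  P2 vs B: payoffs [4, 4] → best response X/Y (payoff 4)
Mutual best responses: (A,Y), (B,X) → Nash equilibria.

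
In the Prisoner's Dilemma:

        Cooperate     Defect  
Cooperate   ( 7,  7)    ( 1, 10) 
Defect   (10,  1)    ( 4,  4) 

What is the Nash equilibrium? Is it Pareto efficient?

(Defect, Defect) is NE; not Pareto efficient

Work:
Defect dominates Cooperate for both players:
If P2 cooperates: Defect (10) > Cooperate (7)
If P2 defects: Defect (4) > Cooperate (1)
NE: (Defect, Defect) with payoff (4, 4)
But (Cooperate, Cooperate) = (7, 7) Pareto dominates (4, 4)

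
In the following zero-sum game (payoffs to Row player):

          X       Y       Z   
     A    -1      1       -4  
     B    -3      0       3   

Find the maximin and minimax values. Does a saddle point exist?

Maximin = -3, Minimax = -1, Saddle: False

Work:
Row minimums: [-4, -3] → maximin = -3
Column maximums: [-1, 1, 3] → minimax = -1
No saddle point (maximin ≠ minimax). Mixed strategy needed.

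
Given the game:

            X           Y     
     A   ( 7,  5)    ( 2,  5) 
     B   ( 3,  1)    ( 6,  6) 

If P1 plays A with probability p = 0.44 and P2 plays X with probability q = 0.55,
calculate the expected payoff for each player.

E[P1] = 4.526, E[P2] = 4.02

Work:
E[P1] = p·q·π₁(A,X) + p·(1-q)·π₁(A,Y) + (1-p)·q·π₁(B,X) + (1-p)·(1-q)·π₁(B,Y)
= 0.44·0.55·7 + 0.44·0.45·2 + 0.56·0.55·3 + 0.56·0.45·6
= 4.526

E[P2] = 4.02 (similar calculation)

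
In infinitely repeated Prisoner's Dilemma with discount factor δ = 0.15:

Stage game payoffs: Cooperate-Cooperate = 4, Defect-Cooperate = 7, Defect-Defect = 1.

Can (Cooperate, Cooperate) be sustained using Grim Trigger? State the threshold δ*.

δ* = 0.5; since δ = 0.15 < 0.5, cooperation cannot be sustained

Work:
For Grim Trigger:
Cooperate forever: 4/(1-δ)
Defect then punished: 7 + 1·δ/(1-δ)
Need: 4/(1-δ) ≥ 7 + 1·δ/(1-δ)
Solving: δ ≥ (T-R)/(T-P) = (7-4)/(7-1) = 0.5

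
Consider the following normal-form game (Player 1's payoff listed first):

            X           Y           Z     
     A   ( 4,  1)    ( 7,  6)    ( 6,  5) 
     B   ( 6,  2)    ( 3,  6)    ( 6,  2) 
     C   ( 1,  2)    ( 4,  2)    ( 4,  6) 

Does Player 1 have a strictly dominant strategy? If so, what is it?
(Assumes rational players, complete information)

No strictly dominant strategy exists for Player 1

Work:
A strategy strictly dominates another if it gives a strictly higher payoff against every opponent action. Compare each pair of P1's strategies column-by-column:
  A vs B: [4 vs 6, 7 vs 3, 6 vs 6] → A does not strictly dominate B (column X: 4 ≤ 6)
  A vs C: [4 vs 1, 7 vs 4, 6 vs 4] → A strictly dominates C
  B vs A: [6 vs 4, 3 vs 7, 6 vs 6] → B does not strictly dominate A (column Y: 3 ≤ 7)
  B vs C: [6 vs 1, 3 vs 4, 6 vs 4] → B does not strictly dominate C (column Y: 3 ≤ 4)
  C vs A: [1 vs 4, 4 vs 7, 4 vs 6] → C does not strictly dominate A (column X: 1 ≤ 4)
  C vs B: [1 vs 6, 4 vs 3, 4 vs 6] → C does not strictly dominate B (column X: 1 ≤ 6)
No single strategy strictly dominates all others → no strictly dominant strategy.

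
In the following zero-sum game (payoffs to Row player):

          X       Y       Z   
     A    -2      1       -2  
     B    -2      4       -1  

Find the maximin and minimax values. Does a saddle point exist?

Maximin = -2, Minimax = -2, Saddle: True

Work:
Row minimums: [-2, -2] → maximin = -2
Column maximums: [-2, 4, -1] → minimax = -2
Saddle point exists! Game value = -2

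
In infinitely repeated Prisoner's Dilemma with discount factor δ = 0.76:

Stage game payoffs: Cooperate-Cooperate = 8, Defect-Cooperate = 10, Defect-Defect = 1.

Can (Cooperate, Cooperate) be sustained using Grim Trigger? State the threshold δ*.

δ* = 0.2222; since δ = 0.76 ≥ 0.2222, cooperation can be sustained

Work:
For Grim Trigger:
Cooperate forever: 8/(1-δ)
Defect then punished: 10 + 1·δ/(1-δ)
Need: 8/(1-δ) ≥ 10 + 1·δ/(1-δ)
Solving: δ ≥ (T-R)/(T-P) = (10-8)/(10-1) = 0.2222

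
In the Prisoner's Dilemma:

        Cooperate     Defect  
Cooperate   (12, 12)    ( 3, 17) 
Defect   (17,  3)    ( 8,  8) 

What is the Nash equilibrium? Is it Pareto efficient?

(Defect, Defect) is NE; not Pareto efficient

Work:
Defect dominates Cooperate for both players:
If P2 cooperates: Defect (17) > Cooperate (12)
If P2 defects: Defect (8) > Cooperate (3)
NE: (Defect, Defect) with payoff (8, 8)
But (Cooperate, Cooperate) = (12, 12) Pareto dominates (8, 8)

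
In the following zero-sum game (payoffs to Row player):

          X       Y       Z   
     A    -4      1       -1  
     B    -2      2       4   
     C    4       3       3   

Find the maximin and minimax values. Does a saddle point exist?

Maximin = 3, Minimax = 3, Saddle: True

Work:
Row minimums: [-4, -2, 3] → maximin = 3
Column maximums: [4, 3, 4] → minimax = 3
Saddle point exists! Game value = 3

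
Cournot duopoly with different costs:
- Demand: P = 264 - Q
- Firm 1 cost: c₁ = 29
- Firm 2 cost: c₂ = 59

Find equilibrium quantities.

q₁* = 88.33, q₂* = 58.33

Work:
Reaction: q₁ = (264 - 29 - q₂)/2
Reaction: q₂ = (264 - 59 - q₁)/2
Solve simultaneously:
q₁* = (264 - 2×29 + 59)/3 = 88.33
q₂* = (264 - 2×59 + 29)/3 = 58.33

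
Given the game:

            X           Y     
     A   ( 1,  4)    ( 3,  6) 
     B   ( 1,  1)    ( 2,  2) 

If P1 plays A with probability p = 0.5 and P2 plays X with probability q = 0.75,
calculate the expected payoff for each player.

E[P1] = 1.375, E[P2] = 2.875

Work:
E[P1] = p·q·π₁(A,X) + p·(1-q)·π₁(A,Y) + (1-p)·q·π₁(B,X) + (1-p)·(1-q)·π₁(B,Y)
= 0.5·0.75·1 + 0.5·0.25·3 + 0.5·0.75·1 + 0.5·0.25·2
= 1.375

E[P2] = 2.875 (similar calculation)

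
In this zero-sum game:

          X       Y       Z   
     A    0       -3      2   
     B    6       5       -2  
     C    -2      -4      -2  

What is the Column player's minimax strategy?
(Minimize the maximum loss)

Column should play Z, value = 2

Work:
Column player minimizes Row's maximum payoff:
Column X: max payoff to Row = 6
Column Y: max payoff to Row = 5
Column Z: max payoff to Row = 2
Minimum is 2, achieved by column Z.
Minimax strategy: Z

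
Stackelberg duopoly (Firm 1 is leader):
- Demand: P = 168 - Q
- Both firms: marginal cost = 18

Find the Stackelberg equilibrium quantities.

q₁* (leader) = 75.0, q₂* (follower) = 37.5

Work:
Follower's reaction: q₂ = (a - c - q₁)/2
Leader substitutes: π₁ = q₁·(a - q₁ - (a-c-q₁)/2 - c)
FOC: q₁* = (168 - 18)/2 = 75.00
Then: q₂* = (168 - 18 - 75.0)/2 = 37.50
Leader has first-mover advantage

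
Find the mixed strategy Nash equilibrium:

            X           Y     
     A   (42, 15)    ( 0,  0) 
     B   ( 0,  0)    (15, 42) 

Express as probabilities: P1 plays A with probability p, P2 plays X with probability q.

p = 0.7368, q = 0.2632

Work:
Find probabilities that make opponent indifferent:
P2 chooses q to make P1 indifferent between A and B
P1 chooses p to make P2 indifferent between X and Y
Mixed NE: P1 plays (A: 0.7368, B: 0.2632), P2 plays (X: 0.2632, Y: 0.7368)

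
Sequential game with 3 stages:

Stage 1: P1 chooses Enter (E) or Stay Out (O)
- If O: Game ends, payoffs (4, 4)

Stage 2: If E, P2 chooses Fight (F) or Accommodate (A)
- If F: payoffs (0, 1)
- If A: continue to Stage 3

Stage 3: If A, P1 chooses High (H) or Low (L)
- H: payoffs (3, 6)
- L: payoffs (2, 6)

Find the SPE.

SPE: (O, A, H); Outcome (4, 4)

Work:
Stage 3: P1 chooses H (3 vs 2)
Stage 2: P2: F->1, A->6 (anticipating H). Choose A
Stage 1: P1: O->4, E->3 (anticipating A, H). Choose O
SPE path: O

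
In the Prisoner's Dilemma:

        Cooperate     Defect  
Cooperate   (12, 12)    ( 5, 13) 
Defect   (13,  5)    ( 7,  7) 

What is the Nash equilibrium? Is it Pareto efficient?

(Defect, Defect) is NE; not Pareto efficient

Work:
Defect dominates Cooperate for both players:
If P2 cooperates: Defect (13) > Cooperate (12)
If P2 defects: Defect (7) > Cooperate (5)
NE: (Defect, Defect) with payoff (7, 7)
But (Cooperate, Cooperate) = (12, 12) Pareto dominates (7, 7)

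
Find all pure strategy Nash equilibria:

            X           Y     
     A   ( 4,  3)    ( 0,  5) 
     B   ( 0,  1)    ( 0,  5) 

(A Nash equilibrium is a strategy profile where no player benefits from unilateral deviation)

Nash equilibrium: (A, Y), (B, Y)

Work:
Best responses:
  P1 vs X: payoffs [4, 0] → best response A (payoff 4)
  P1 vs Y: payoffs [0, 0] → best response A/B (payoff 0)
  P2 vs A: payoffs [3, 5] → best response Y (payoff 5)
  P2 vs B: payoffs [1, 5] → best response Y (payoff 5)
Mutual best responses: (A,Y), (B,Y) → Nash equilibria.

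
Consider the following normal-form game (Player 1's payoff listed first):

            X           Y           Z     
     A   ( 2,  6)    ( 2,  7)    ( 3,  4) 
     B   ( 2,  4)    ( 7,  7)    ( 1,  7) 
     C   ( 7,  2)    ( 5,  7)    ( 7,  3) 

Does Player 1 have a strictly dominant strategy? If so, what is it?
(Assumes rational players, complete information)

No strictly dominant strategy exists for Player 1

Work:
A strategy strictly dominates another if it gives a strictly higher payoff against every opponent action. Compare each pair of P1's strategies column-by-column:
  A vs B: [2 vs 2, 2 vs 7, 3 vs 1] → A does not strictly dominate B (column X: 2 ≤ 2)
  A vs C: [2 vs 7, 2 vs 5, 3 vs 7] → A does not strictly dominate C (column X: 2 ≤ 7)
  B vs A: [2 vs 2, 7 vs 2, 1 vs 3] → B does not strictly dominate A (column X: 2 ≤ 2)
  B vs C: [2 vs 7, 7 vs 5, 1 vs 7] → B does not strictly dominate C (column X: 2 ≤ 7)
  C vs A: [7 vs 2, 5 vs 2, 7 vs 3] → C strictly dominates A
  C vs B: [7 vs 2, 5 vs 7, 7 vs 1] → C does not strictly dominate B (column Y: 5 ≤ 7)
No single strategy strictly dominates all others → no strictly dominant strategy.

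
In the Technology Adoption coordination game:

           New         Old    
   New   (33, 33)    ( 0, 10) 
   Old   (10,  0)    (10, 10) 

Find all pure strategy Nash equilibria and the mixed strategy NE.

Pure NE: (New, New) and (Old, Old); Mixed NE: p = 0.303, q = 0.303

Work:
Check pure NE:
(New, New): (33, 33) - no unilateral deviation beneficial
(Old, Old): (10, 10) - no unilateral deviation beneficial
Mixed NE: P1 plays New with p = 0.303, P2 plays New with q = 0.303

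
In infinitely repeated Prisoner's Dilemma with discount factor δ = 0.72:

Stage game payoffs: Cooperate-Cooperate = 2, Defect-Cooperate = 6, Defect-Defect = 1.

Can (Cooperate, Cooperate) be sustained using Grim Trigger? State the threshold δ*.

δ* = 0.8; since δ = 0.72 < 0.8, cooperation cannot be sustained

Work:
For Grim Trigger:
Cooperate forever: 2/(1-δ)
Defect then punished: 6 + 1·δ/(1-δ)
Need: 2/(1-δ) ≥ 6 + 1·δ/(1-δ)
Solving: δ ≥ (T-R)/(T-P) = (6-2)/(6-1) = 0.8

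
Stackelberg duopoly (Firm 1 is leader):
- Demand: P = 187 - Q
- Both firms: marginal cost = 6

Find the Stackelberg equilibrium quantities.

q₁* (leader) = 90.5, q₂* (follower) = 45.25

Work:
Follower's reaction: q₂ = (a - c - q₁)/2
Leader substitutes: π₁ = q₁·(a - q₁ - (a-c-q₁)/2 - c)
FOC: q₁* = (187 - 6)/2 = 90.50
Then: q₂* = (187 - 6 - 90.5)/2 = 45.25
Leader has first-mover advantage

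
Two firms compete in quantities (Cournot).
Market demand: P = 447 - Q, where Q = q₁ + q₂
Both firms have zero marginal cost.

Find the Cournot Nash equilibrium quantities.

q₁* = q₂* = 149.0; P* = 149.0

Work:
Profit: π_i = P·q_i = (a - q_i - q_j)·q_i
FOC: ∂π_i/∂q_i = a - 2q_i - q_j = 0
Reaction function: q_i = (447 - q_j)/2
Symmetry: q* = 447/3 = 149.0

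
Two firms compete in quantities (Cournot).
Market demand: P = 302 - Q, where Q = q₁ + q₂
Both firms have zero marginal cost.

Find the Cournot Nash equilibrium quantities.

q₁* = q₂* = 100.67; P* = 100.67

Work:
Profit: π_i = P·q_i = (a - q_i - q_j)·q_i
FOC: ∂π_i/∂q_i = a - 2q_i - q_j = 0
Reaction function: q_i = (302 - q_j)/2
Symmetry: q* = 302/3 = 100.67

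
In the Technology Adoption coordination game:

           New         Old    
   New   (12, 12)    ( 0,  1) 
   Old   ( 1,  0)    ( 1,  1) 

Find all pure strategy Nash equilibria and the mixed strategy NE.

Pure NE: (New, New) and (Old, Old); Mixed NE: p = 0.0833, q = 0.0833

Work:
Check pure NE:
(New, New): (12, 12) - no unilateral deviation beneficial
(Old, Old): (1, 1) - no unilateral deviation beneficial
Mixed NE: P1 plays New with p = 0.0833, P2 plays New with q = 0.0833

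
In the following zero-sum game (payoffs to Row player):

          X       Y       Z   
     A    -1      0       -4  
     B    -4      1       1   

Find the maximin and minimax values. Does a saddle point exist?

Maximin = -4, Minimax = -1, Saddle: False

Work:
Row minimums: [-4, -4] → maximin = -4
Column maximums: [-1, 1, 1] → minimax = -1
No saddle point (maximin ≠ minimax). Mixed strategy needed.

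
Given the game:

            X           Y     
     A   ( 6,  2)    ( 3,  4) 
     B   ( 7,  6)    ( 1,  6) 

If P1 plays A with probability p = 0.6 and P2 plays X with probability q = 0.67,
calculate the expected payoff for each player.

E[P1] = 5.014, E[P2] = 3.996

Work:
E[P1] = p·q·π₁(A,X) + p·(1-q)·π₁(A,Y) + (1-p)·q·π₁(B,X) + (1-p)·(1-q)·π₁(B,Y)
= 0.6·0.67·6 + 0.6·0.33·3 + 0.4·0.67·7 + 0.4·0.33·1
= 5.014

E[P2] = 3.996 (similar calculation)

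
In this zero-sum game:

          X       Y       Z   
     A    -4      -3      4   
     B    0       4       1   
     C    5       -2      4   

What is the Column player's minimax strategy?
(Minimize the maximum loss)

Column should play Y or Z (all achieve the minimum), value = 4

Work:
Column player minimizes Row's maximum payoff:
Column X: max payoff to Row = 5
Column Y: max payoff to Row = 4
Column Z: max payoff to Row = 4
Minimum is 4, achieved by columns Y, Z (tied).
Each of Y or Z is a minimax strategy.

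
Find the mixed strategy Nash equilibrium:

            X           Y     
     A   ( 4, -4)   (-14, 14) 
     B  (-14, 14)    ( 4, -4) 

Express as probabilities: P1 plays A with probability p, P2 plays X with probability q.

p = 0.5, q = 0.5

Work:
Find probabilities that make opponent indifferent:
P2 chooses q to make P1 indifferent between A and B
P1 chooses p to make P2 indifferent between X and Y
Mixed NE: P1 plays (A: 0.5, B: 0.5), P2 plays (X: 0.5, Y: 0.5)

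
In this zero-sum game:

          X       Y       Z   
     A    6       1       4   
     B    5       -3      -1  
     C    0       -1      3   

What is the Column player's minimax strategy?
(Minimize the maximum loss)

Column should play Y, value = 1

Work:
Column player minimizes Row's maximum payoff:
Column X: max payoff to Row = 6
Column Y: max payoff to Row = 1
Column Z: max payoff to Row = 4
Minimum is 1, achieved by column Y.
Minimax strategy: Y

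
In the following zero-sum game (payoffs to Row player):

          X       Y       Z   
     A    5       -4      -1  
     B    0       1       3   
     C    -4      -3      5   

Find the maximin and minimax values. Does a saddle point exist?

Maximin = 0, Minimax = 1, Saddle: False

Work:
Row minimums: [-4, 0, -4] → maximin = 0
Column maximums: [5, 1, 5] → minimax = 1
No saddle point (maximin ≠ minimax). Mixed strategy needed.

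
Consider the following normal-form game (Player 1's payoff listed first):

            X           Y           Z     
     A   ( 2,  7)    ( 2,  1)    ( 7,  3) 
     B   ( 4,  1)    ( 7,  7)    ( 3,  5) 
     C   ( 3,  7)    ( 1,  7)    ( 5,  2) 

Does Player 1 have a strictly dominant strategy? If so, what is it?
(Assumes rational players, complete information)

No strictly dominant strategy exists for Player 1

Work:
A strategy strictly dominates another if it gives a strictly higher payoff against every opponent action. Compare each pair of P1's strategies column-by-column:
  A vs B: [2 vs 4, 2 vs 7, 7 vs 3] → A does not strictly dominate B (column X: 2 ≤ 4)
  A vs C: [2 vs 3, 2 vs 1, 7 vs 5] → A does not strictly dominate C (column X: 2 ≤ 3)
  B vs A: [4 vs 2, 7 vs 2, 3 vs 7] → B does not strictly dominate A (column Z: 3 ≤ 7)
  B vs C: [4 vs 3, 7 vs 1, 3 vs 5] → B does not strictly dominate C (column Z: 3 ≤ 5)
  C vs A: [3 vs 2, 1 vs 2, 5 vs 7] → C does not strictly dominate A (column Y: 1 ≤ 2)
  C vs B: [3 vs 4, 1 vs 7, 5 vs 3] → C does not strictly dominate B (column X: 3 ≤ 4)
No single strategy strictly dominates all others → no strictly dominant strategy.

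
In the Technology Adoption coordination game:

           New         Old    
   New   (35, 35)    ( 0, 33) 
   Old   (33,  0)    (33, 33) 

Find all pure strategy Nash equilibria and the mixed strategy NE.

Pure NE: (New, New) and (Old, Old); Mixed NE: p = 0.9429, q = 0.9429

Work:
Check pure NE:
(New, New): (35, 35) - no unilateral deviation beneficial
(Old, Old): (33, 33) - no unilateral deviation beneficial
Mixed NE: P1 plays New with p = 0.9429, P2 plays New with q = 0.9429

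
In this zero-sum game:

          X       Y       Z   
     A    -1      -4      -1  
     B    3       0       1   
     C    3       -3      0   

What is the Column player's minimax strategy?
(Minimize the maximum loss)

Column should play Y, value = 0

Work:
Column player minimizes Row's maximum payoff:
Column X: max payoff to Row = 3
Column Y: max payoff to Row = 0
Column Z: max payoff to Row = 1
Minimum is 0, achieved by column Y.
Minimax strategy: Y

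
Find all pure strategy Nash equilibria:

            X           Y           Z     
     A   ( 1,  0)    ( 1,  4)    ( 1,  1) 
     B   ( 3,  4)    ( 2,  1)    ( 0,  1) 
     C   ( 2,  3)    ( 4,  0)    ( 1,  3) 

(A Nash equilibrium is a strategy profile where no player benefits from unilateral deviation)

Nash equilibrium: (B, X), (C, Z)

Work:
Best responses:
  P1 vs X: payoffs [1, 3, 2] → best response B (payoff 3)
  P1 vs Y: payoffs [1, 2, 4] → best response C (payoff 4)
  P1 vs Z: payoffs [1, 0, 1] → best response A/C (payoff 1)
  P2 vs A: payoffs [0, 4, 1] → best response Y (payoff 4)
  P2 vs B: payoffs [4, 1, 1] → best response X (payoff 4)
  P2 vs C: payoffs [3, 0, 3] → best response X/Z (payoff 3)
Mutual best responses: (B,X), (C,Z) → Nash equilibria.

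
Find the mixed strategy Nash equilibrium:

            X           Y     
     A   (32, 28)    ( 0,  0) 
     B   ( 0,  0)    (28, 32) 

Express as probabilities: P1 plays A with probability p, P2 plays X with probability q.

p = 0.5333, q = 0.4667

Work:
Find probabilities that make opponent indifferent:
P2 chooses q to make P1 indifferent between A and B
P1 chooses p to make P2 indifferent between X and Y
Mixed NE: P1 plays (A: 0.5333, B: 0.4667), P2 plays (X: 0.4667, Y: 0.5333)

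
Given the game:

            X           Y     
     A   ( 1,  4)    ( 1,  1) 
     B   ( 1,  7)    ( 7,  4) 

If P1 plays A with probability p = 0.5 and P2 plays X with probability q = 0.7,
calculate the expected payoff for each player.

E[P1] = 1.9, E[P2] = 4.6

Work:
E[P1] = p·q·π₁(A,X) + p·(1-q)·π₁(A,Y) + (1-p)·q·π₁(B,X) + (1-p)·(1-q)·π₁(B,Y)
= 0.5·0.7·1 + 0.5·0.3·1 + 0.5·0.7·1 + 0.5·0.3·7
= 1.9

E[P2] = 4.6 (similar calculation)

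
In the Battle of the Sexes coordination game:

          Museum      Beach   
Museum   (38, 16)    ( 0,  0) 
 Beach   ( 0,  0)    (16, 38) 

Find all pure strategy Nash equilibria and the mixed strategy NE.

Pure NE: (Museum, Museum) and (Beach, Beach); Mixed NE: p = 0.7037, q = 0.2963

Work:
Check pure NE:
(Museum, Museum): (38, 16) - no unilateral deviation beneficial
(Beach, Beach): (16, 38) - no unilateral deviation beneficial
Mixed NE: P1 plays Museum with p = 0.7037, P2 plays Museum with q = 0.2963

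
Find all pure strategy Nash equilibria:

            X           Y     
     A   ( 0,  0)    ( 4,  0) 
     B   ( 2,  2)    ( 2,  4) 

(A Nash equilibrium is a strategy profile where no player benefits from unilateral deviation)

Nash equilibrium: (A, Y)

Work:
Best responses:
  P1 vs X: payoffs [0, 2] → best response B (payoff 2)
  P1 vs Y: payoffs [4, 2] → best response A (payoff 4)
  P2 vs A: payoffs [0, 0] → best response X/Y (payoff 0)
  P2 vs B: payoffs [2, 4] → best response Y (payoff 4)
Mutual best responses: (A,Y) → Nash equilibria.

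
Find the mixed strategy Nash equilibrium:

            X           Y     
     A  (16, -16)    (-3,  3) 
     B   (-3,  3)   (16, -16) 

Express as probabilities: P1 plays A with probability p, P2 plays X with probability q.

p = 0.5, q = 0.5

Work:
Find probabilities that make opponent indifferent:
P2 chooses q to make P1 indifferent between A and B
P1 chooses p to make P2 indifferent between X and Y
Mixed NE: P1 plays (A: 0.5, B: 0.5), P2 plays (X: 0.5, Y: 0.5)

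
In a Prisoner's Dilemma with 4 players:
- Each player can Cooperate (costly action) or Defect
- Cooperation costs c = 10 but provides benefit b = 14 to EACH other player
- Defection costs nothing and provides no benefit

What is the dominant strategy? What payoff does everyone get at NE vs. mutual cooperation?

Dominant: Defect; NE payoff = 0; Coop payoff = 32

Work:
Defect dominates (saves cost c = 10, benefit to others is external)
NE: All defect → everyone gets 0
If all cooperate: each receives (3)×14 - 10 = 32
Social dilemma: 32 > 0 but NE gives 0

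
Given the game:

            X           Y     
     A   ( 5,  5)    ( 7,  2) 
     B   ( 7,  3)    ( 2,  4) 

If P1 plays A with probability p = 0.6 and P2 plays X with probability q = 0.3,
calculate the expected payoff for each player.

E[P1] = 5.24, E[P2] = 3.22

Work:
E[P1] = p·q·π₁(A,X) + p·(1-q)·π₁(A,Y) + (1-p)·q·π₁(B,X) + (1-p)·(1-q)·π₁(B,Y)
= 0.6·0.3·5 + 0.6·0.7·7 + 0.4·0.3·7 + 0.4·0.7·2
= 5.24

E[P2] = 3.22 (similar calculation)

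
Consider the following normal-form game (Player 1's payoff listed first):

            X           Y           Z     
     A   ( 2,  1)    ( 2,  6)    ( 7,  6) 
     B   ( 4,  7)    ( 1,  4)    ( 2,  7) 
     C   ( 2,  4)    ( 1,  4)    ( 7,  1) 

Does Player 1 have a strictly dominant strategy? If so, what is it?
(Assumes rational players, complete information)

No strictly dominant strategy exists for Player 1

Work:
A strategy strictly dominates another if it gives a strictly higher payoff against every opponent action. Compare each pair of P1's strategies column-by-column:
  A vs B: [2 vs 4, 2 vs 1, 7 vs 2] → A does not strictly dominate B (column X: 2 ≤ 4)
  A vs C: [2 vs 2, 2 vs 1, 7 vs 7] → A does not strictly dominate C (column X: 2 ≤ 2)
  B vs A: [4 vs 2, 1 vs 2, 2 vs 7] → B does not strictly dominate A (column Y: 1 ≤ 2)
  B vs C: [4 vs 2, 1 vs 1, 2 vs 7] → B does not strictly dominate C (column Y: 1 ≤ 1)
  C vs A: [2 vs 2, 1 vs 2, 7 vs 7] → C does not strictly dominate A (column X: 2 ≤ 2)
  C vs B: [2 vs 4, 1 vs 1, 7 vs 2] → C does not strictly dominate B (column X: 2 ≤ 4)
No single strategy strictly dominates all others → no strictly dominant strategy.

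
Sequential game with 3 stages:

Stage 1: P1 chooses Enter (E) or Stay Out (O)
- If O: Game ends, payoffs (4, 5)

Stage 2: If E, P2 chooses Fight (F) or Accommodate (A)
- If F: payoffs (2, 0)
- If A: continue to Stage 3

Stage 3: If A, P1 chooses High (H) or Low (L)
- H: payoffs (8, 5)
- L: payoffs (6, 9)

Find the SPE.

SPE: (E, A, H); Outcome (8, 5)

Work:
Stage 3: P1 chooses H (8 vs 6)
Stage 2: P2: F->0, A->5 (anticipating H). Choose A
Stage 1: P1: O->4, E->8 (anticipating A, H). Choose E
SPE path: E -> A -> H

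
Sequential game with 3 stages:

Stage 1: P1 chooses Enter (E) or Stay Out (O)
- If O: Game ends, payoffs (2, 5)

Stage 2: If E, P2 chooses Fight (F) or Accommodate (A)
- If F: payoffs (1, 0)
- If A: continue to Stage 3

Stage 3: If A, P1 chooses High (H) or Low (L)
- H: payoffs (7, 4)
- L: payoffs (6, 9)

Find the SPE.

SPE: (E, A, H); Outcome (7, 4)

Work:
Stage 3: P1 chooses H (7 vs 6)
Stage 2: P2: F->0, A->4 (anticipating H). Choose A
Stage 1: P1: O->2, E->7 (anticipating A, H). Choose E
SPE path: E -> A -> H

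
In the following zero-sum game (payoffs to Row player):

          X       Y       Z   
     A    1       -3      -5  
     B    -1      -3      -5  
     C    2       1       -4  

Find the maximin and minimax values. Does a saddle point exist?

Maximin = -4, Minimax = -4, Saddle: True

Work:
Row minimums: [-5, -5, -4] → maximin = -4
Column maximums: [2, 1, -4] → minimax = -4
Saddle point exists! Game value = -4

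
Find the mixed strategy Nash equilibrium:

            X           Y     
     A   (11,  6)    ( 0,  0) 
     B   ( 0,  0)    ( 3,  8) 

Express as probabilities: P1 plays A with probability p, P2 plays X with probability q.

p = 0.5714, q = 0.2143

Work:
Find probabilities that make opponent indifferent:
P2 chooses q to make P1 indifferent between A and B
P1 chooses p to make P2 indifferent between X and Y
Mixed NE: P1 plays (A: 0.5714, B: 0.4286), P2 plays (X: 0.2143, Y: 0.7857)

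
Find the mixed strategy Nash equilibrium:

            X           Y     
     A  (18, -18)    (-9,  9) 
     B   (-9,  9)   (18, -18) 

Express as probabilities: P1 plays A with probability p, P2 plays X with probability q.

p = 0.5, q = 0.5

Work:
Find probabilities that make opponent indifferent:
P2 chooses q to make P1 indifferent between A and B
P1 chooses p to make P2 indifferent between X and Y
Mixed NE: P1 plays (A: 0.5, B: 0.5), P2 plays (X: 0.5, Y: 0.5)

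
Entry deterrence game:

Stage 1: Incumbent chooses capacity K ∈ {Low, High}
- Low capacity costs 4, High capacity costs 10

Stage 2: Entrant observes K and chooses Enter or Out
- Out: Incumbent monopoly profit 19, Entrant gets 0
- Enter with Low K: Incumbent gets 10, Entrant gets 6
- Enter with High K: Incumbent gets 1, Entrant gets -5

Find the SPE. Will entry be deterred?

SPE: (High, Enter|Low, Out|High); Entry deterred. Incumbent net profit = 9

Work:
After Low K: Entrant enters (6 > 0)
After High K: Entrant stays out (-5 < 0)
Incumbent: Low → 10−4=6, High → 19−10=9
Incumbent chooses High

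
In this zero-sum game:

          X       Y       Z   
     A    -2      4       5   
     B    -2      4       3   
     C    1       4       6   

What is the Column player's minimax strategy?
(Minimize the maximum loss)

Column should play X, value = 1

Work:
Column player minimizes Row's maximum payoff:
Column X: max payoff to Row = 1
Column Y: max payoff to Row = 4
Column Z: max payoff to Row = 6
Minimum is 1, achieved by column X.
Minimax strategy: X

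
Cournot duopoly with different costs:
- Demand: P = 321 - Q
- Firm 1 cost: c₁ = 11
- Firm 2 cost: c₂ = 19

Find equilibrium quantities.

q₁* = 106.0, q₂* = 98.0

Work:
Reaction: q₁ = (321 - 11 - q₂)/2
Reaction: q₂ = (321 - 19 - q₁)/2
Solve simultaneously:
q₁* = (321 - 2×11 + 19)/3 = 106.0
q₂* = (321 - 2×19 + 11)/3 = 98.0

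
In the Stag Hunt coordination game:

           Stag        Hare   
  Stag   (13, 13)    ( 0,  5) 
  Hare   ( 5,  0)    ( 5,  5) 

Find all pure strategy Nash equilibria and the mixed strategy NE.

Pure NE: (Stag, Stag) and (Hare, Hare); Mixed NE: p = 0.3846, q = 0.3846

Work:
Check pure NE:
(Stag, Stag): (13, 13) - no unilateral deviation beneficial
(Hare, Hare): (5, 5) - no unilateral deviation beneficial
Mixed NE: P1 plays Stag with p = 0.3846, P2 plays Stag with q = 0.3846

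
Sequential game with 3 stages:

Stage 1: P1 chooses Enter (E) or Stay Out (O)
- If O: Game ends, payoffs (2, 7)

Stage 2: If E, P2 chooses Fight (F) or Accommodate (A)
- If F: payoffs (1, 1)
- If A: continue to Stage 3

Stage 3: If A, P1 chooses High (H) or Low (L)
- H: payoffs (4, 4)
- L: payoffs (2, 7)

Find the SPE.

SPE: (E, A, H); Outcome (4, 4)

Work:
Stage 3: P1 chooses H (4 vs 2)
Stage 2: P2: F->1, A->4 (anticipating H). Choose A
Stage 1: P1: O->2, E->4 (anticipating A, H). Choose E
SPE path: E -> A -> H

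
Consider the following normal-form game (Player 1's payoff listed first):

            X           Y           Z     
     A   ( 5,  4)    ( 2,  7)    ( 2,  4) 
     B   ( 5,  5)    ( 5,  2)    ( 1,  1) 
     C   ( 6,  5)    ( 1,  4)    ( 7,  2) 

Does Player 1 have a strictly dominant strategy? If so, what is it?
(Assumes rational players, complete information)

No strictly dominant strategy exists for Player 1

Work:
A strategy strictly dominates another if it gives a strictly higher payoff against every opponent action. Compare each pair of P1's strategies column-by-column:
  A vs B: [5 vs 5, 2 vs 5, 2 vs 1] → A does not strictly dominate B (column X: 5 ≤ 5)
  A vs C: [5 vs 6, 2 vs 1, 2 vs 7] → A does not strictly dominate C (column X: 5 ≤ 6)
  B vs A: [5 vs 5, 5 vs 2, 1 vs 2] → B does not strictly dominate A (column X: 5 ≤ 5)
  B vs C: [5 vs 6, 5 vs 1, 1 vs 7] → B does not strictly dominate C (column X: 5 ≤ 6)
  C vs A: [6 vs 5, 1 vs 2, 7 vs 2] → C does not strictly dominate A (column Y: 1 ≤ 2)
  C vs B: [6 vs 5, 1 vs 5, 7 vs 1] → C does not strictly dominate B (column Y: 1 ≤ 5)
No single strategy strictly dominates all others → no strictly dominant strategy.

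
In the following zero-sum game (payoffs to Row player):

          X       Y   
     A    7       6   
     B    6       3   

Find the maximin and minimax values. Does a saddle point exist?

Maximin = 6, Minimax = 6, Saddle: True

Work:
Row minimums: [6, 3] → maximin = 6
Column maximums: [7, 6] → minimax = 6
Saddle point exists! Game value = 6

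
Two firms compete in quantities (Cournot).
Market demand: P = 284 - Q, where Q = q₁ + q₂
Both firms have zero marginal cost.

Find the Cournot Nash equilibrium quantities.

q₁* = q₂* = 94.67; P* = 94.67

Work:
Profit: π_i = P·q_i = (a - q_i - q_j)·q_i
FOC: ∂π_i/∂q_i = a - 2q_i - q_j = 0
Reaction function: q_i = (284 - q_j)/2
Symmetry: q* = 284/3 = 94.67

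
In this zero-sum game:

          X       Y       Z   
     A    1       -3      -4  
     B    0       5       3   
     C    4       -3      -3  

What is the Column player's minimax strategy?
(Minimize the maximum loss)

Column should play Z, value = 3

Work:
Column player minimizes Row's maximum payoff:
Column X: max payoff to Row = 4
Column Y: max payoff to Row = 5
Column Z: max payoff to Row = 3
Minimum is 3, achieved by column Z.
Minimax strategy: Z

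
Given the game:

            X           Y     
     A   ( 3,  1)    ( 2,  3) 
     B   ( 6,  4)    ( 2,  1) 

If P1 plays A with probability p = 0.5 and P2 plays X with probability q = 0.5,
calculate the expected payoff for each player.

E[P1] = 3.25, E[P2] = 2.25

Work:
E[P1] = p·q·π₁(A,X) + p·(1-q)·π₁(A,Y) + (1-p)·q·π₁(B,X) + (1-p)·(1-q)·π₁(B,Y)
= 0.5·0.5·3 + 0.5·0.5·2 + 0.5·0.5·6 + 0.5·0.5·2
= 3.25

E[P2] = 2.25 (similar calculation)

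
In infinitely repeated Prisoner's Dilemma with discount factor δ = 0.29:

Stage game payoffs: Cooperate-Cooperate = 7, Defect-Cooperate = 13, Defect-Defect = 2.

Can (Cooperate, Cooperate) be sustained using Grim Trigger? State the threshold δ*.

δ* = 0.5455; since δ = 0.29 < 0.5455, cooperation cannot be sustained

Work:
For Grim Trigger:
Cooperate forever: 7/(1-δ)
Defect then punished: 13 + 2·δ/(1-δ)
Need: 7/(1-δ) ≥ 13 + 2·δ/(1-δ)
Solving: δ ≥ (T-R)/(T-P) = (13-7)/(13-2) = 0.5455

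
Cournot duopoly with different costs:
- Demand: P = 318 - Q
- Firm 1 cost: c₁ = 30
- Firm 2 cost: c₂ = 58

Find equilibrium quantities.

q₁* = 105.33, q₂* = 77.33

Work:
Reaction: q₁ = (318 - 30 - q₂)/2
Reaction: q₂ = (318 - 58 - q₁)/2
Solve simultaneously:
q₁* = (318 - 2×30 + 58)/3 = 105.33
q₂* = (318 - 2×58 + 30)/3 = 77.33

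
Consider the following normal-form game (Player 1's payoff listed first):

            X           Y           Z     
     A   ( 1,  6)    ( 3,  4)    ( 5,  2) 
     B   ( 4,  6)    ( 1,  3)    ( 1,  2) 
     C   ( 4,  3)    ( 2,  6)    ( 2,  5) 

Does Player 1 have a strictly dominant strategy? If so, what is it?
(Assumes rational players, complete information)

No strictly dominant strategy exists for Player 1

Work:
A strategy strictly dominates another if it gives a strictly higher payoff against every opponent action. Compare each pair of P1's strategies column-by-column:
  A vs B: [1 vs 4, 3 vs 1, 5 vs 1] → A does not strictly dominate B (column X: 1 ≤ 4)
  A vs C: [1 vs 4, 3 vs 2, 5 vs 2] → A does not strictly dominate C (column X: 1 ≤ 4)
  B vs A: [4 vs 1, 1 vs 3, 1 vs 5] → B does not strictly dominate A (column Y: 1 ≤ 3)
  B vs C: [4 vs 4, 1 vs 2, 1 vs 2] → B does not strictly dominate C (column X: 4 ≤ 4)
  C vs A: [4 vs 1, 2 vs 3, 2 vs 5] → C does not strictly dominate A (column Y: 2 ≤ 3)
  C vs B: [4 vs 4, 2 vs 1, 2 vs 1] → C does not strictly dominate B (column X: 4 ≤ 4)
No single strategy strictly dominates all others → no strictly dominant strategy.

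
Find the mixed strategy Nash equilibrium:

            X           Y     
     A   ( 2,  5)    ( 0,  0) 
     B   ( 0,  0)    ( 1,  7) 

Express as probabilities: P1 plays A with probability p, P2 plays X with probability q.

p = 0.5833, q = 0.3333

Work:
Find probabilities that make opponent indifferent:
P2 chooses q to make P1 indifferent between A and B
P1 chooses p to make P2 indifferent between X and Y
Mixed NE: P1 plays (A: 0.5833, B: 0.4167), P2 plays (X: 0.3333, Y: 0.6667)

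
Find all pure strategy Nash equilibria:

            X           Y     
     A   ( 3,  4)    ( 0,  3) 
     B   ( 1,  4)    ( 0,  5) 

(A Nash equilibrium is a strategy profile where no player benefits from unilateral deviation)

Nash equilibrium: (A, X), (B, Y)

Work:
Best responses:
  P1 vs X: payoffs [3, 1] → best response A (payoff 3)
  P1 vs Y: payoffs [0, 0] → best response A/B (payoff 0)
  P2 vs A: payoffs [4, 3] → best response X (payoff 4)
  P2 vs B: payoffs [4, 5] → best response Y (payoff 5)
Mutual best responses: (A,X), (B,Y) → Nash equilibria.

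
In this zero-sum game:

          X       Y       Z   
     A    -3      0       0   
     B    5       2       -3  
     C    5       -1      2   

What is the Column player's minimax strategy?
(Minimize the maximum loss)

Column should play Y or Z (all achieve the minimum), value = 2

Work:
Column player minimizes Row's maximum payoff:
Column X: max payoff to Row = 5
Column Y: max payoff to Row = 2
Column Z: max payoff to Row = 2
Minimum is 2, achieved by columns Y, Z (tied).
Each of Y or Z is a minimax strategy.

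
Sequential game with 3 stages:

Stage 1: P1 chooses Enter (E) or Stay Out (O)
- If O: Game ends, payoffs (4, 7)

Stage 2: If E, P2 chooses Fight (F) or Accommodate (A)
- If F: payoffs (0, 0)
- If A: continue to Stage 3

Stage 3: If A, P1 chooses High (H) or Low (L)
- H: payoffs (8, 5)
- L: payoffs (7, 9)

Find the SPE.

SPE: (E, A, H); Outcome (8, 5)

Work:
Stage 3: P1 chooses H (8 vs 7)
Stage 2: P2: F->0, A->5 (anticipating H). Choose A
Stage 1: P1: O->4, E->8 (anticipating A, H). Choose E
SPE path: E -> A -> H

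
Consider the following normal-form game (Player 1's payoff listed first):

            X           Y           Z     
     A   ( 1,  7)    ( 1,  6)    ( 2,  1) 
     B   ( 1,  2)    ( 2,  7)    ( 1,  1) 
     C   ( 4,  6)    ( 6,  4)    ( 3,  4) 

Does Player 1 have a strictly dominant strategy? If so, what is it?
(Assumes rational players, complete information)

Yes, Player 1's strictly dominant strategy is C

Work:
A strategy strictly dominates another if it gives a strictly higher payoff against every opponent action. Compare each pair of P1's strategies column-by-column:
  A vs B: [1 vs 1, 1 vs 2, 2 vs 1] → A does not strictly dominate B (column X: 1 ≤ 1)
  A vs C: [1 vs 4, 1 vs 6, 2 vs 3] → A does not strictly dominate C (column X: 1 ≤ 4)
  B vs A: [1 vs 1, 2 vs 1, 1 vs 2] → B does not strictly dominate A (column X: 1 ≤ 1)
  B vs C: [1 vs 4, 2 vs 6, 1 vs 3] → B does not strictly dominate C (column X: 1 ≤ 4)
  C vs A: [4 vs 1, 6 vs 1, 3 vs 2] → C strictly dominates A
  C vs B: [4 vs 1, 6 vs 2, 3 vs 1] → C strictly dominates B
C strictly dominates every other strategy → strictly dominant.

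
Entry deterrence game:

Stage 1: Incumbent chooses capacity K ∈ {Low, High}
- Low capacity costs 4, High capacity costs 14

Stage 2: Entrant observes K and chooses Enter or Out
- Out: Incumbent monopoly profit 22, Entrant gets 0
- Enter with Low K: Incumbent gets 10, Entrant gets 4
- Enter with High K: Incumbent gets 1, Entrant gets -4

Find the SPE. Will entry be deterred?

SPE: (High, Enter|Low, Out|High); Entry deterred. Incumbent net profit = 8

Work:
After Low K: Entrant enters (4 > 0)
After High K: Entrant stays out (-4 < 0)
Incumbent: Low → 10−4=6, High → 22−14=8
Incumbent chooses High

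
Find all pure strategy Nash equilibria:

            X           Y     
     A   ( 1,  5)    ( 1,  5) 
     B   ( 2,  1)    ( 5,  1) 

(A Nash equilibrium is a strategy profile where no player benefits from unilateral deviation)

Nash equilibrium: (B, X), (B, Y)

Work:
Best responses:
  P1 vs X: payoffs [1, 2] → best response B (payoff 2)
  P1 vs Y: payoffs [1, 5] → best response B (payoff 5)
  P2 vs A: payoffs [5, 5] → best response X/Y (payoff 5)
  P2 vs B: payoffs [1, 1] → best response X/Y (payoff 1)
Mutual best responses: (B,X), (B,Y) → Nash equilibria.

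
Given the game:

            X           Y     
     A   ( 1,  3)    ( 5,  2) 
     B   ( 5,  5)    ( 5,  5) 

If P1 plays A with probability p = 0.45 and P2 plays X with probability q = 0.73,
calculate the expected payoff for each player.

E[P1] = 3.686, E[P2] = 3.9785

Work:
E[P1] = p·q·π₁(A,X) + p·(1-q)·π₁(A,Y) + (1-p)·q·π₁(B,X) + (1-p)·(1-q)·π₁(B,Y)
= 0.45·0.73·1 + 0.45·0.27·5 + 0.55·0.73·5 + 0.55·0.27·5
= 3.686

E[P2] = 3.9785 (similar calculation)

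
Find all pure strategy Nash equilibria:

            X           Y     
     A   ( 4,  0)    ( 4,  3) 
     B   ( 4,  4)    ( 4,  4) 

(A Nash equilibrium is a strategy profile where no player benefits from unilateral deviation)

Nash equilibrium: (A, Y), (B, X), (B, Y)

Work:
Best responses:
  P1 vs X: payoffs [4, 4] → best response A/B (payoff 4)
  P1 vs Y: payoffs [4, 4] → best response A/B (payoff 4)
  P2 vs A: payoffs [0, 3] → best response Y (payoff 3)
  P2 vs B: payoffs [4, 4] → best response X/Y (payoff 4)
Mutual best responses: (A,Y), (B,X), (B,Y) → Nash equilibria.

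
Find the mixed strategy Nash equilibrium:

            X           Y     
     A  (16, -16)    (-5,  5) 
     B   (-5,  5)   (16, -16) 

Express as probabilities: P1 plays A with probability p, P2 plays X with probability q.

p = 0.5, q = 0.5

Work:
Find probabilities that make opponent indifferent:
P2 chooses q to make P1 indifferent between A and B
P1 chooses p to make P2 indifferent between X and Y
Mixed NE: P1 plays (A: 0.5, B: 0.5), P2 plays (X: 0.5, Y: 0.5)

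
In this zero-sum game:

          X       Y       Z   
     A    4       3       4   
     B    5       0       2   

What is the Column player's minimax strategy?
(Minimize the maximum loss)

Column should play Y, value = 3

Work:
Column player minimizes Row's maximum payoff:
Column X: max payoff to Row = 5
Column Y: max payoff to Row = 3
Column Z: max payoff to Row = 4
Minimum is 3, achieved by column Y.
Minimax strategy: Y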